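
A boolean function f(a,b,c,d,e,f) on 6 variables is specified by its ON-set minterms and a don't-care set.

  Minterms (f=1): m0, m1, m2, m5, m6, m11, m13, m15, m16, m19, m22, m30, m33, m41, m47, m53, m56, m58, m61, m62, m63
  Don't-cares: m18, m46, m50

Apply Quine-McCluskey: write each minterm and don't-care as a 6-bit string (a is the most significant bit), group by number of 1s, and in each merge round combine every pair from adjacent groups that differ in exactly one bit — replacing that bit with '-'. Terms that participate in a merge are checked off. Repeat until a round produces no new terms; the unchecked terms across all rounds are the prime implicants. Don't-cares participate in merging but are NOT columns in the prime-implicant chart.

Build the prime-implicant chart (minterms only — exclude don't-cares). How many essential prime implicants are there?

size-2^0 implicants → 000000(✓)  000001(✓)  000010(✓)  000101(✓)  000110(✓)  001011(✓)  001101(✓)  001111(✓)  010000(✓)  010010(✓)  010011(✓)  010110(✓)  011110(✓)  100001(✓)  101001(✓)  101110(✓)  101111(✓)  110010(✓)  110101(✓)  111000(✓)  111010(✓)  111101(✓)  111110(✓)  111111(✓)
size-2^1 implicants → -00001  -01111  -10010  -11110  0-0000(✓)  0-0010(✓)  0-0110(✓)  00-101  000-01  000-10(✓)  0000-0(✓)  00000-  001-11  0011-1  01-110  010-10(✓)  0100-0(✓)  01001-  1-1110(✓)  1-1111(✓)  10-001  10111-(✓)  11-010  11-101  111-10  1110-0  1111-1  11111-(✓)
size-2^2 implicants → 0-0-10  0-00-0  1-111-
Unchecked terms (primes): -00001, -01111, -10010, -11110, 0-0-10, 0-00-0, 00-101, 000-01, 00000-, 001-11, 0011-1, 01-110, 01001-, 1-111-, 10-001, 11-010, 11-101, 111-10, 1110-0, 1111-1
Minterm coverage:
  m0 ⊆ 0-00-0,00000-
  m1 ⊆ -00001,000-01,00000-
  m2 ⊆ 0-0-10,0-00-0
  m5 ⊆ 00-101,000-01
  m6 ⊆ 0-0-10 [E]
  m11 ⊆ 001-11 [E]
  m13 ⊆ 00-101,0011-1
  m15 ⊆ -01111,001-11,0011-1
  m16 ⊆ 0-00-0 [E]
  m19 ⊆ 01001- [E]
  m22 ⊆ 0-0-10,01-110
  m30 ⊆ -11110,01-110
  m33 ⊆ -00001,10-001
  m41 ⊆ 10-001 [E]
  m47 ⊆ -01111,1-111-
  m53 ⊆ 11-101 [E]
  m56 ⊆ 1110-0 [E]
  m58 ⊆ 11-010,111-10,1110-0
  m61 ⊆ 11-101,1111-1
  m62 ⊆ -11110,1-111-,111-10
  m63 ⊆ 1-111-,1111-1
E = {0-0-10, 0-00-0, 001-11, 01001-, 10-001, 11-101, 1110-0}

7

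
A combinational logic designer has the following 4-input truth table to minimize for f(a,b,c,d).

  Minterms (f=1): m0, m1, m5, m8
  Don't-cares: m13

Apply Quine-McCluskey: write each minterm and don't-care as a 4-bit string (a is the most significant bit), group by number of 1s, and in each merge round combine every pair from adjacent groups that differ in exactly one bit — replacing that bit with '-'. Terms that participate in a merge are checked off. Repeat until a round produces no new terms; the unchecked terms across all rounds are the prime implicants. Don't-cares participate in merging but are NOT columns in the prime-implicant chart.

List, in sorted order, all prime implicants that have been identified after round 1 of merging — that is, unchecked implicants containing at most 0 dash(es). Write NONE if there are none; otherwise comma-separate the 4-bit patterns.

NONE

Round 0: 0000✓ 0001✓ 0101✓ 1000✓ 1101✓
Round 1: -000 -101 0-01 000-
PIs = {-000, -101, 0-01, 000-}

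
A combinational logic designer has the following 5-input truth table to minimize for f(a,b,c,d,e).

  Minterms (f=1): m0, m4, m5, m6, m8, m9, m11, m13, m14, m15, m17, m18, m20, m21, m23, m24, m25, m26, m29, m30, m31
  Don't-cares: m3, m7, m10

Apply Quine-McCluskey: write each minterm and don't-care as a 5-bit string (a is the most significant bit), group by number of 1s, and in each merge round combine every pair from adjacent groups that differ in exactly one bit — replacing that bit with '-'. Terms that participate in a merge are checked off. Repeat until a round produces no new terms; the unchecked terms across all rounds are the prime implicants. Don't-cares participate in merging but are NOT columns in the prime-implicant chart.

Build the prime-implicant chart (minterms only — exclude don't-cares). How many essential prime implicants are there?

4

Round 0: 00000✓ 00011✓ 00100✓ 00101✓ 00110✓ 00111✓ 01000✓ 01001✓ 01010✓ 01011✓ 01101✓ 01110✓ 01111✓ 10001✓ 10010✓ 10100✓ 10101✓ 10111✓ 11000✓ 11001✓ 11010✓ 11101✓ 11110✓ 11111✓
Round 1: -0100✓ -0101✓ -0111✓ -1000✓ -1001✓ -1010✓ -1101✓ -1110✓ -1111✓ 0-000 0-011✓ 0-101✓ 0-110✓ 0-111✓ 00-00 00-11✓ 001-0✓ 001-1✓ 0010-✓ 0011-✓ 01-01✓ 01-10✓ 01-11✓ 010-0✓ 010-1✓ 0100-✓ 0101-✓ 011-1✓ 0111-✓ 1-001✓ 1-010 1-101✓ 1-111✓ 10-01✓ 101-1✓ 1010-✓ 11-01✓ 11-10✓ 110-0✓ 1100-✓ 111-1✓ 1111-✓
Round 2: --101✓ --111✓ -01-1✓ -010- -1-01 -1-10 -10-0 -100- -11-1✓ -111- 0--11 0-1-1✓ 0-11- 001-- 01--1 01-1- 010-- 1--01 1-1-1✓
Round 3: --1-1
PIs = {--1-1, -010-, -1-01, -1-10, -10-0, -100-, -111-, 0--11, 0-000, 0-11-, 00-00, 001--, 01--1, 01-1-, 010--, 1--01, 1-010}
Coverage chart:
  m0: 0-000,00-00
  m4: -010-,00-00,001--
  m5: --1-1,-010-,001--
  m6: 0-11-,001--
  m8: -10-0,-100-,0-000,010--
  m9: -1-01,-100-,01--1,010--
  m11: 0--11,01--1,01-1-,010--
  m13: --1-1,-1-01,01--1
  m14: -1-10,-111-,0-11-,01-1-
  m15: --1-1,-111-,0--11,0-11-,01--1,01-1-
  m17: 1--01 ←essential
  m18: 1-010 ←essential
  m20: -010- ←essential
  m21: --1-1,-010-,1--01
  m23: --1-1 ←essential
  m24: -10-0,-100-
  m25: -1-01,-100-,1--01
  m26: -1-10,-10-0,1-010
  m29: --1-1,-1-01,1--01
  m30: -1-10,-111-
  m31: --1-1,-111-
Essential: --1-1, -010-, 1--01, 1-010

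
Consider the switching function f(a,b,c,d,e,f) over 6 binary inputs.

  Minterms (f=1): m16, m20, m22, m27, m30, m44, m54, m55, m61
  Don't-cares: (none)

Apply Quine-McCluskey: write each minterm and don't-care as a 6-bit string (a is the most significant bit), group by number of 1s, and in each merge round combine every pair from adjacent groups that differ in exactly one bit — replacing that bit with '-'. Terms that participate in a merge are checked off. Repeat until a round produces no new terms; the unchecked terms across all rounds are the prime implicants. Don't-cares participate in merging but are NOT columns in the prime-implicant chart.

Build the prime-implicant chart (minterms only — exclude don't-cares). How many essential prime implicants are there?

6

size-2^0 implicants → 010000(✓)  010100(✓)  010110(✓)  011011  011110(✓)  101100  110110(✓)  110111(✓)  111101
size-2^1 implicants → -10110  01-110  010-00  0101-0  11011-
Unchecked terms (primes): -10110, 01-110, 010-00, 0101-0, 011011, 101100, 11011-, 111101
Minterm coverage:
  m16 ⊆ 010-00 [E]
  m20 ⊆ 010-00,0101-0
  m22 ⊆ -10110,01-110,0101-0
  m27 ⊆ 011011 [E]
  m30 ⊆ 01-110 [E]
  m44 ⊆ 101100 [E]
  m54 ⊆ -10110,11011-
  m55 ⊆ 11011- [E]
  m61 ⊆ 111101 [E]
E = {01-110, 010-00, 011011, 101100, 11011-, 111101}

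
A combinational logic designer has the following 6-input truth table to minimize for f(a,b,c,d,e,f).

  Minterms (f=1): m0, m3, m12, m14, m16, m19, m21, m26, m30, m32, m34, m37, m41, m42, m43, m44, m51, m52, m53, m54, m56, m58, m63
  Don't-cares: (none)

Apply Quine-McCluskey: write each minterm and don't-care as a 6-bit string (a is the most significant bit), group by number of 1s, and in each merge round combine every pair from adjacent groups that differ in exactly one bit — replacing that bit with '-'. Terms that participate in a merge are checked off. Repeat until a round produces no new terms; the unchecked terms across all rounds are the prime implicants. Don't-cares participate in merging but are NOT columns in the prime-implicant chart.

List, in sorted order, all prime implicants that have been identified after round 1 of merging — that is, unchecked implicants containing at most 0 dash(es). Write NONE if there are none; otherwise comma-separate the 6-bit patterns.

111111

Round 0: 000000✓ 000011✓ 001100✓ 001110✓ 010000✓ 010011✓ 010101✓ 011010✓ 011110✓ 100000✓ 100010✓ 100101✓ 101001✓ 101010✓ 101011✓ 101100✓ 110011✓ 110100✓ 110101✓ 110110✓ 111000✓ 111010✓ 111111
Round 1: -00000 -01100 -10011 -10101 -11010 0-0000 0-0011 0-1110 0011-0 011-10 1-0101 1-1010 10-010 1000-0 1010-1 10101- 1101-0 11010- 1110-0
PIs = {-00000, -01100, -10011, -10101, -11010, 0-0000, 0-0011, 0-1110, 0011-0, 011-10, 1-0101, 1-1010, 10-010, 1000-0, 1010-1, 10101-, 1101-0, 11010-, 1110-0, 111111}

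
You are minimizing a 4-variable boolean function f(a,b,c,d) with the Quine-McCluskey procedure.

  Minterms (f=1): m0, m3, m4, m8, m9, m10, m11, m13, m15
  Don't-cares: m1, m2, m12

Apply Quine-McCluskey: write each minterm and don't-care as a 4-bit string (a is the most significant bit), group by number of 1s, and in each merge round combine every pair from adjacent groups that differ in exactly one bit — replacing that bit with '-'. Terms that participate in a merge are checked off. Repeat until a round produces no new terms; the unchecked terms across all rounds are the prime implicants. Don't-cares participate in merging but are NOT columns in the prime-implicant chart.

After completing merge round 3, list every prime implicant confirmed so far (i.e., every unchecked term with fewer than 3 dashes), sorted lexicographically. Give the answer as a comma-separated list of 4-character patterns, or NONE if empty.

--00, 1--1, 1-0-

[col 0] 0000*, 0001*, 0010*, 0011*, 0100*, 1000*, 1001*, 1010*, 1011*, 1100*, 1101*, 1111*
[col 1] -000*, -001*, -010*, -011*, -100*, 0-00*, 00-0*, 00-1*, 000-*, 001-*, 1-00*, 1-01*, 1-11*, 10-0*, 10-1*, 100-*, 101-*, 11-1*, 110-*
[col 2] --00, -0-0*, -0-1*, -00-*, -01-*, 00--*, 1--1, 1-0-, 10--*
[col 3] -0--
Prime implicants: --00, -0--, 1--1, 1-0-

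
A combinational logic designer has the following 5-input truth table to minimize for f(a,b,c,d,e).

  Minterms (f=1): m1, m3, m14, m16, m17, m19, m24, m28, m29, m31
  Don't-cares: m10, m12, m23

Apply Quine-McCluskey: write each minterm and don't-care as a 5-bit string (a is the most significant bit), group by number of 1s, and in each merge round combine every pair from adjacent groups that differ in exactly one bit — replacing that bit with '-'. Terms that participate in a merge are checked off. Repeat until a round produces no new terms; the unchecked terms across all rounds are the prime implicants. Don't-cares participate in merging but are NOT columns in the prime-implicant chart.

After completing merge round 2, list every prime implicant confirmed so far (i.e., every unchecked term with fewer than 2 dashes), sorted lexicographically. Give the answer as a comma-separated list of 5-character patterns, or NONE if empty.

-1100, 01-10, 011-0, 1-000, 1-111, 10-11, 1000-, 11-00, 111-1, 1110-

[col 0] 00001*, 00011*, 01010*, 01100*, 01110*, 10000*, 10001*, 10011*, 10111*, 11000*, 11100*, 11101*, 11111*
[col 1] -0001*, -0011*, -1100, 000-1*, 01-10, 011-0, 1-000, 1-111, 10-11, 100-1*, 1000-, 11-00, 111-1, 1110-
[col 2] -00-1
Prime implicants: -00-1, -1100, 01-10, 011-0, 1-000, 1-111, 10-11, 1000-, 11-00, 111-1, 1110-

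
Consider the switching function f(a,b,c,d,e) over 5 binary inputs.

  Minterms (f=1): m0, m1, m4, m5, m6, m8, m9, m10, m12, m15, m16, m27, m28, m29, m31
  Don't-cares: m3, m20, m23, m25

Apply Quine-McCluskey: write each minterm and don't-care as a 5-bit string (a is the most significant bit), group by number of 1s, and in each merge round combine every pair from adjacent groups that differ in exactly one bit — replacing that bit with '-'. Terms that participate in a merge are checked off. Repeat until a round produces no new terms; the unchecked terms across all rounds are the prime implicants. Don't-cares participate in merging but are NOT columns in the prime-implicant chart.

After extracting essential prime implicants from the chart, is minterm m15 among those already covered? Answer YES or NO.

[col 0] 00000*, 00001*, 00011*, 00100*, 00101*, 00110*, 01000*, 01001*, 01010*, 01100*, 01111*, 10000*, 10100*, 10111*, 11001*, 11011*, 11100*, 11101*, 11111*
[col 1] -0000*, -0100*, -1001, -1100*, -1111, 0-000*, 0-001*, 0-100*, 00-00*, 00-01*, 000-1, 0000-*, 001-0, 0010-*, 01-00*, 010-0, 0100-*, 1-100*, 1-111, 10-00*, 11-01*, 11-11*, 110-1*, 111-1*, 1110-
[col 2] --100, -0-00, 0--00, 0-00-, 00-0-, 11--1
Prime implicants: --100, -0-00, -1001, -1111, 0--00, 0-00-, 00-0-, 000-1, 001-0, 010-0, 1-111, 11--1, 1110-
PI chart (minterm → PIs covering it):
  0 | -0-00,0--00,0-00-,00-0-
  1 | 0-00-,00-0-,000-1
  4 | --100,-0-00,0--00,00-0-,001-0
  5 | 00-0-  (sole → essential)
  6 | 001-0  (sole → essential)
  8 | 0--00,0-00-,010-0
  9 | -1001,0-00-
  10 | 010-0  (sole → essential)
  12 | --100,0--00
  15 | -1111  (sole → essential)
  16 | -0-00  (sole → essential)
  27 | 11--1  (sole → essential)
  28 | --100,1110-
  29 | 11--1,1110-
  31 | -1111,1-111,11--1
Essential prime implicants: -0-00, -1111, 00-0-, 001-0, 010-0, 11--1

YES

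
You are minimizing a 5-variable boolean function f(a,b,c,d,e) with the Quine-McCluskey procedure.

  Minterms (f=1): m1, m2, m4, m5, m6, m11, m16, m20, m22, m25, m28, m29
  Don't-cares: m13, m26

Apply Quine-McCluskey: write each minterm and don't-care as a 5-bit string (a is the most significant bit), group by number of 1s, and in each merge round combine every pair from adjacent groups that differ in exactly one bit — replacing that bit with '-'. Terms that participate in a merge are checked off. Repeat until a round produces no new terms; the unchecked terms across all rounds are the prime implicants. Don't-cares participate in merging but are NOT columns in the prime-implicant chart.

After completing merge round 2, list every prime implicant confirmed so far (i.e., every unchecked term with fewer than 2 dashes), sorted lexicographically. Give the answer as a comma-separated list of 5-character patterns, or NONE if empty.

size-2^0 implicants → 00001(✓)  00010(✓)  00100(✓)  00101(✓)  00110(✓)  01011  01101(✓)  10000(✓)  10100(✓)  10110(✓)  11001(✓)  11010  11100(✓)  11101(✓)
size-2^1 implicants → -0100(✓)  -0110(✓)  -1101  0-101  00-01  00-10  001-0(✓)  0010-  1-100  10-00  101-0(✓)  11-01  1110-
size-2^2 implicants → -01-0
Unchecked terms (primes): -01-0, -1101, 0-101, 00-01, 00-10, 0010-, 01011, 1-100, 10-00, 11-01, 11010, 1110-

-1101, 0-101, 00-01, 00-10, 0010-, 01011, 1-100, 10-00, 11-01, 11010, 1110-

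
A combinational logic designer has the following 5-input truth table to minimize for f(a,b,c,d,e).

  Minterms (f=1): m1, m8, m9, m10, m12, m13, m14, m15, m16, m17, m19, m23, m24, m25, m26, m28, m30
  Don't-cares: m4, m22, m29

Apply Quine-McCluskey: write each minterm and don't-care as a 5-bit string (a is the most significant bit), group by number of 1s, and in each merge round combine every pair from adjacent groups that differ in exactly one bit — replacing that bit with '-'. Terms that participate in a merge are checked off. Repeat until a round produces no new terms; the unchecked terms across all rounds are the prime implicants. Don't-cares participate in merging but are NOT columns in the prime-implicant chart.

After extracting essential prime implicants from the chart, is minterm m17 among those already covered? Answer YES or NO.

YES

size-2^0 implicants → 00001(✓)  00100(✓)  01000(✓)  01001(✓)  01010(✓)  01100(✓)  01101(✓)  01110(✓)  01111(✓)  10000(✓)  10001(✓)  10011(✓)  10110(✓)  10111(✓)  11000(✓)  11001(✓)  11010(✓)  11100(✓)  11101(✓)  11110(✓)
size-2^1 implicants → -0001(✓)  -1000(✓)  -1001(✓)  -1010(✓)  -1100(✓)  -1101(✓)  -1110(✓)  0-001(✓)  0-100  01-00(✓)  01-01(✓)  01-10(✓)  010-0(✓)  0100-(✓)  011-0(✓)  011-1(✓)  0110-(✓)  0111-(✓)  1-000(✓)  1-001(✓)  1-110  10-11  100-1  1000-(✓)  1011-  11-00(✓)  11-01(✓)  11-10(✓)  110-0(✓)  1100-(✓)  111-0(✓)  1110-(✓)
size-2^2 implicants → --001  -1-00(✓)  -1-01(✓)  -1-10(✓)  -10-0(✓)  -100-(✓)  -11-0(✓)  -110-(✓)  01--0(✓)  01-0-(✓)  011--  1-00-  11--0(✓)  11-0-(✓)
size-2^3 implicants → -1--0  -1-0-
Unchecked terms (primes): --001, -1--0, -1-0-, 0-100, 011--, 1-00-, 1-110, 10-11, 100-1, 1011-
Minterm coverage:
  m1 ⊆ --001 [E]
  m8 ⊆ -1--0,-1-0-
  m9 ⊆ --001,-1-0-
  m10 ⊆ -1--0 [E]
  m12 ⊆ -1--0,-1-0-,0-100,011--
  m13 ⊆ -1-0-,011--
  m14 ⊆ -1--0,011--
  m15 ⊆ 011-- [E]
  m16 ⊆ 1-00- [E]
  m17 ⊆ --001,1-00-,100-1
  m19 ⊆ 10-11,100-1
  m23 ⊆ 10-11,1011-
  m24 ⊆ -1--0,-1-0-,1-00-
  m25 ⊆ --001,-1-0-,1-00-
  m26 ⊆ -1--0 [E]
  m28 ⊆ -1--0,-1-0-
  m30 ⊆ -1--0,1-110
E = {--001, -1--0, 011--, 1-00-}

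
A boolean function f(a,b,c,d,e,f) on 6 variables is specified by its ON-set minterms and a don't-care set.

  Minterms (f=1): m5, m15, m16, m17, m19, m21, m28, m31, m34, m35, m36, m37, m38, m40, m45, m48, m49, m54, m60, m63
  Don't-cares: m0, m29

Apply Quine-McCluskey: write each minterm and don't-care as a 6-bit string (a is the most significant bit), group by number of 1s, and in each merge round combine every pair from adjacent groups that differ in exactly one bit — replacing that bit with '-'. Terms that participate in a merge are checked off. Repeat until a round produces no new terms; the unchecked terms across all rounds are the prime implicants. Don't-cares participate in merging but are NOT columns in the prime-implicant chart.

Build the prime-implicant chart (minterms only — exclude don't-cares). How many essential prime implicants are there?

[col 0] 000000*, 000101*, 001111*, 010000*, 010001*, 010011*, 010101*, 011100*, 011101*, 011111*, 100010*, 100011*, 100100*, 100101*, 100110*, 101000, 101101*, 110000*, 110001*, 110110*, 111100*, 111111*
[col 1] -00101, -10000*, -10001*, -11100, -11111, 0-0000, 0-0101, 0-1111, 01-101, 010-01, 0100-1, 01000-*, 0111-1, 01110-, 1-0110, 10-101, 100-10, 10001-, 1001-0, 10010-, 11000-*
[col 2] -1000-
Prime implicants: -00101, -1000-, -11100, -11111, 0-0000, 0-0101, 0-1111, 01-101, 010-01, 0100-1, 0111-1, 01110-, 1-0110, 10-101, 100-10, 10001-, 1001-0, 10010-, 101000
PI chart (minterm → PIs covering it):
  5 | -00101,0-0101
  15 | 0-1111  (sole → essential)
  16 | -1000-,0-0000
  17 | -1000-,010-01,0100-1
  19 | 0100-1  (sole → essential)
  21 | 0-0101,01-101,010-01
  28 | -11100,01110-
  31 | -11111,0-1111,0111-1
  34 | 100-10,10001-
  35 | 10001-  (sole → essential)
  36 | 1001-0,10010-
  37 | -00101,10-101,10010-
  38 | 1-0110,100-10,1001-0
  40 | 101000  (sole → essential)
  45 | 10-101  (sole → essential)
  48 | -1000-  (sole → essential)
  49 | -1000-  (sole → essential)
  54 | 1-0110  (sole → essential)
  60 | -11100  (sole → essential)
  63 | -11111  (sole → essential)
Essential prime implicants: -1000-, -11100, -11111, 0-1111, 0100-1, 1-0110, 10-101, 10001-, 101000

9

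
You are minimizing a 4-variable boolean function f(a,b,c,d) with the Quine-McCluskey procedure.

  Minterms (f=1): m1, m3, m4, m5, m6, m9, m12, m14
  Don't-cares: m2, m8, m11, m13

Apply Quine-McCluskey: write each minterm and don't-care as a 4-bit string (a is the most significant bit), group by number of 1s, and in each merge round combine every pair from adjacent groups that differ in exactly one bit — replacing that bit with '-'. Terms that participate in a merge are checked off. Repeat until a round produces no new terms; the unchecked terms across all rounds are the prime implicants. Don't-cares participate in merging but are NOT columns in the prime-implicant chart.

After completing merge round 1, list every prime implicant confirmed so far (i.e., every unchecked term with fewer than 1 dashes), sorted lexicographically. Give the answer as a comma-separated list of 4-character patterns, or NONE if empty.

[col 0] 0001*, 0010*, 0011*, 0100*, 0101*, 0110*, 1000*, 1001*, 1011*, 1100*, 1101*, 1110*
[col 1] -001*, -011*, -100*, -101*, -110*, 0-01*, 0-10, 00-1*, 001-, 01-0*, 010-*, 1-00*, 1-01*, 10-1*, 100-*, 11-0*, 110-*
[col 2] --01, -0-1, -1-0, -10-, 1-0-
Prime implicants: --01, -0-1, -1-0, -10-, 0-10, 001-, 1-0-

NONE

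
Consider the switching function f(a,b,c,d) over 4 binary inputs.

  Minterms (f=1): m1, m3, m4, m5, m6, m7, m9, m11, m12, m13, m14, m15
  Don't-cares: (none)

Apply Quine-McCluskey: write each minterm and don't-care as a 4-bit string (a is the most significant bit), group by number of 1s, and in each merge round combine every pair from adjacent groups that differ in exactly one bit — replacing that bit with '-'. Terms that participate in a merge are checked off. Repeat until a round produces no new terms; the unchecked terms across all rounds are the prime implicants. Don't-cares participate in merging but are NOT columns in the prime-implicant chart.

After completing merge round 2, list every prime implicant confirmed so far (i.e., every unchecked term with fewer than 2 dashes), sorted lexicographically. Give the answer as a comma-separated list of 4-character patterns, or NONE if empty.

NONE

size-2^0 implicants → 0001(✓)  0011(✓)  0100(✓)  0101(✓)  0110(✓)  0111(✓)  1001(✓)  1011(✓)  1100(✓)  1101(✓)  1110(✓)  1111(✓)
size-2^1 implicants → -001(✓)  -011(✓)  -100(✓)  -101(✓)  -110(✓)  -111(✓)  0-01(✓)  0-11(✓)  00-1(✓)  01-0(✓)  01-1(✓)  010-(✓)  011-(✓)  1-01(✓)  1-11(✓)  10-1(✓)  11-0(✓)  11-1(✓)  110-(✓)  111-(✓)
size-2^2 implicants → --01(✓)  --11(✓)  -0-1(✓)  -1-0(✓)  -1-1(✓)  -10-(✓)  -11-(✓)  0--1(✓)  01--(✓)  1--1(✓)  11--(✓)
size-2^3 implicants → ---1  -1--
Unchecked terms (primes): ---1, -1--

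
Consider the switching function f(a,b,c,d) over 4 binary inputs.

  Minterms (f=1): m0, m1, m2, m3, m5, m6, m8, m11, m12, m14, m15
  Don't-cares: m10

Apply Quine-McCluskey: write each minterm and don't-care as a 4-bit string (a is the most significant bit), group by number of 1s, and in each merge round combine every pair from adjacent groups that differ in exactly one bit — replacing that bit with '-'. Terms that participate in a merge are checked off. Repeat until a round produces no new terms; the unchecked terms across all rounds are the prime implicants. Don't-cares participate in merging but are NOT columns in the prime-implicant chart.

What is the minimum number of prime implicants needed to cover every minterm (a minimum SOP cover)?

[col 0] 0000*, 0001*, 0010*, 0011*, 0101*, 0110*, 1000*, 1010*, 1011*, 1100*, 1110*, 1111*
[col 1] -000*, -010*, -011*, -110*, 0-01, 0-10*, 00-0*, 00-1*, 000-*, 001-*, 1-00*, 1-10*, 1-11*, 10-0*, 101-*, 11-0*, 111-*
[col 2] --10, -0-0, -01-, 00--, 1--0, 1-1-
Prime implicants: --10, -0-0, -01-, 0-01, 00--, 1--0, 1-1-
PI chart (minterm → PIs covering it):
  0 | -0-0,00--
  1 | 0-01,00--
  2 | --10,-0-0,-01-,00--
  3 | -01-,00--
  5 | 0-01  (sole → essential)
  6 | --10  (sole → essential)
  8 | -0-0,1--0
  11 | -01-,1-1-
  12 | 1--0  (sole → essential)
  14 | --10,1--0,1-1-
  15 | 1-1-  (sole → essential)
Essential prime implicants: --10, 0-01, 1--0, 1-1-
Petrick residual → 00--
Minimum SOP uses 5 PIs: cd' + a'c'd + a'b' + ad' + ac

5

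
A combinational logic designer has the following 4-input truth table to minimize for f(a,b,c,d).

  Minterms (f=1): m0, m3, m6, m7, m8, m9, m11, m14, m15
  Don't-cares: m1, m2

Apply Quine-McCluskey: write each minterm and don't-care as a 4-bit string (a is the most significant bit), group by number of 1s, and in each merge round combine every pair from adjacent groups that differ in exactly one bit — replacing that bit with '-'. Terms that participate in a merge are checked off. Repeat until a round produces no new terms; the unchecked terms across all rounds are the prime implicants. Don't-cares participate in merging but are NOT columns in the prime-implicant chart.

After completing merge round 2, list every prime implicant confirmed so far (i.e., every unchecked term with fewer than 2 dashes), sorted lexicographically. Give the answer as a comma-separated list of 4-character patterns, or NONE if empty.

NONE

size-2^0 implicants → 0000(✓)  0001(✓)  0010(✓)  0011(✓)  0110(✓)  0111(✓)  1000(✓)  1001(✓)  1011(✓)  1110(✓)  1111(✓)
size-2^1 implicants → -000(✓)  -001(✓)  -011(✓)  -110(✓)  -111(✓)  0-10(✓)  0-11(✓)  00-0(✓)  00-1(✓)  000-(✓)  001-(✓)  011-(✓)  1-11(✓)  10-1(✓)  100-(✓)  111-(✓)
size-2^2 implicants → --11  -0-1  -00-  -11-  0-1-  00--
Unchecked terms (primes): --11, -0-1, -00-, -11-, 0-1-, 00--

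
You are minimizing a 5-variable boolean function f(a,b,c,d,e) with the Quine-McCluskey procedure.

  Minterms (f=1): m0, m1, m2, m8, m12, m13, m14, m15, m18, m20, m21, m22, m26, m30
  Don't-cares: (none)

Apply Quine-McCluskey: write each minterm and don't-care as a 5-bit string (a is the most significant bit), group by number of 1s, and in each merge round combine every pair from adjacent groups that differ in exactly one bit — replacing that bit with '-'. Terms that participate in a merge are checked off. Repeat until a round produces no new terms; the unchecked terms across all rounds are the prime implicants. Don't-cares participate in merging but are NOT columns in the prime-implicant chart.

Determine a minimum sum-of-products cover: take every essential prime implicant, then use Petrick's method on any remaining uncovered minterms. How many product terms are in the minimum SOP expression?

Round 0: 00000✓ 00001✓ 00010✓ 01000✓ 01100✓ 01101✓ 01110✓ 01111✓ 10010✓ 10100✓ 10101✓ 10110✓ 11010✓ 11110✓
Round 1: -0010 -1110 0-000 000-0 0000- 01-00 011-0✓ 011-1✓ 0110-✓ 0111-✓ 1-010✓ 1-110✓ 10-10✓ 101-0 1010- 11-10✓
Round 2: 011-- 1--10
PIs = {-0010, -1110, 0-000, 000-0, 0000-, 01-00, 011--, 1--10, 101-0, 1010-}
Coverage chart:
  m0: 0-000,000-0,0000-
  m1: 0000- ←essential
  m2: -0010,000-0
  m8: 0-000,01-00
  m12: 01-00,011--
  m13: 011-- ←essential
  m14: -1110,011--
  m15: 011-- ←essential
  m18: -0010,1--10
  m20: 101-0,1010-
  m21: 1010- ←essential
  m22: 1--10,101-0
  m26: 1--10 ←essential
  m30: -1110,1--10
Essential: 0000-, 011--, 1--10, 1010-
Petrick residual → -0010, 0-000
Min cover (6 terms): b'c'de' + a'c'd'e' + a'b'c'd' + a'bc + ade' + ab'cd'

6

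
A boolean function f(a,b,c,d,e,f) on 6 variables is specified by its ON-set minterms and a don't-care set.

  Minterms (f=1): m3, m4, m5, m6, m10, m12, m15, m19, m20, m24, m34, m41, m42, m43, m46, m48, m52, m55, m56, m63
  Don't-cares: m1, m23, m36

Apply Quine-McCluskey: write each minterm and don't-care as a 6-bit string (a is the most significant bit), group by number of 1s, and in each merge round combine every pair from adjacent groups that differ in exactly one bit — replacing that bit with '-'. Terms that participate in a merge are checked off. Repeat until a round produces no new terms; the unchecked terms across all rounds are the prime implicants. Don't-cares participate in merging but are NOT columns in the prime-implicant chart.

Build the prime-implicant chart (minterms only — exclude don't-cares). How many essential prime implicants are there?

size-2^0 implicants → 000001(✓)  000011(✓)  000100(✓)  000101(✓)  000110(✓)  001010(✓)  001100(✓)  001111  010011(✓)  010100(✓)  010111(✓)  011000(✓)  100010(✓)  100100(✓)  101001(✓)  101010(✓)  101011(✓)  101110(✓)  110000(✓)  110100(✓)  110111(✓)  111000(✓)  111111(✓)
size-2^1 implicants → -00100(✓)  -01010  -10100(✓)  -10111  -11000  0-0011  0-0100(✓)  00-100  000-01  0000-1  0001-0  00010-  010-11  1-0100(✓)  10-010  101-10  1010-1  10101-  11-000  11-111  110-00
size-2^2 implicants → --0100
Unchecked terms (primes): --0100, -01010, -10111, -11000, 0-0011, 00-100, 000-01, 0000-1, 0001-0, 00010-, 001111, 010-11, 10-010, 101-10, 1010-1, 10101-, 11-000, 11-111, 110-00
Minterm coverage:
  m3 ⊆ 0-0011,0000-1
  m4 ⊆ --0100,00-100,0001-0,00010-
  m5 ⊆ 000-01,00010-
  m6 ⊆ 0001-0 [E]
  m10 ⊆ -01010 [E]
  m12 ⊆ 00-100 [E]
  m15 ⊆ 001111 [E]
  m19 ⊆ 0-0011,010-11
  m20 ⊆ --0100 [E]
  m24 ⊆ -11000 [E]
  m34 ⊆ 10-010 [E]
  m41 ⊆ 1010-1 [E]
  m42 ⊆ -01010,10-010,101-10,10101-
  m43 ⊆ 1010-1,10101-
  m46 ⊆ 101-10 [E]
  m48 ⊆ 11-000,110-00
  m52 ⊆ --0100,110-00
  m55 ⊆ -10111,11-111
  m56 ⊆ -11000,11-000
  m63 ⊆ 11-111 [E]
E = {--0100, -01010, -11000, 00-100, 0001-0, 001111, 10-010, 101-10, 1010-1, 11-111}

10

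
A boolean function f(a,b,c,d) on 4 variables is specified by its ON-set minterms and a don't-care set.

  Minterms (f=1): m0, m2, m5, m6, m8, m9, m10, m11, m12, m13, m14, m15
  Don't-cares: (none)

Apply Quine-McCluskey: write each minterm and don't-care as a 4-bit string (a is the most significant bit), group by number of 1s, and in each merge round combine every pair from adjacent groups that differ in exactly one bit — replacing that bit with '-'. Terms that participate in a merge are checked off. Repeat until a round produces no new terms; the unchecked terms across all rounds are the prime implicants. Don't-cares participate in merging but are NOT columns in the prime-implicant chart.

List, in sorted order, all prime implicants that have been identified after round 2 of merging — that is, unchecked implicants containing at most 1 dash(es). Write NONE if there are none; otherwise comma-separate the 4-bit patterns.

-101

[col 0] 0000*, 0010*, 0101*, 0110*, 1000*, 1001*, 1010*, 1011*, 1100*, 1101*, 1110*, 1111*
[col 1] -000*, -010*, -101, -110*, 0-10*, 00-0*, 1-00*, 1-01*, 1-10*, 1-11*, 10-0*, 10-1*, 100-*, 101-*, 11-0*, 11-1*, 110-*, 111-*
[col 2] --10, -0-0, 1--0*, 1--1*, 1-0-*, 1-1-*, 10--*, 11--*
[col 3] 1---
Prime implicants: --10, -0-0, -101, 1---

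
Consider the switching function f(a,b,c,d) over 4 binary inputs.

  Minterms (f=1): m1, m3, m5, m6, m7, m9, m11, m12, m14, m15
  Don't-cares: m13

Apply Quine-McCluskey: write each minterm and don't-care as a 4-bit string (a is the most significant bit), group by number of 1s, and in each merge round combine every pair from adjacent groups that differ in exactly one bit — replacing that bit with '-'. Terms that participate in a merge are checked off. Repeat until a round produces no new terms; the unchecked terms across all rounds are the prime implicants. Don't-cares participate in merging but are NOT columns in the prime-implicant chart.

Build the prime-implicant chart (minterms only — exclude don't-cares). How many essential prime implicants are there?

[col 0] 0001*, 0011*, 0101*, 0110*, 0111*, 1001*, 1011*, 1100*, 1101*, 1110*, 1111*
[col 1] -001*, -011*, -101*, -110*, -111*, 0-01*, 0-11*, 00-1*, 01-1*, 011-*, 1-01*, 1-11*, 10-1*, 11-0*, 11-1*, 110-*, 111-*
[col 2] --01*, --11*, -0-1*, -1-1*, -11-, 0--1*, 1--1*, 11--
[col 3] ---1
Prime implicants: ---1, -11-, 11--
PI chart (minterm → PIs covering it):
  1 | ---1  (sole → essential)
  3 | ---1  (sole → essential)
  5 | ---1  (sole → essential)
  6 | -11-  (sole → essential)
  7 | ---1,-11-
  9 | ---1  (sole → essential)
  11 | ---1  (sole → essential)
  12 | 11--  (sole → essential)
  14 | -11-,11--
  15 | ---1,-11-,11--
Essential prime implicants: ---1, -11-, 11--

3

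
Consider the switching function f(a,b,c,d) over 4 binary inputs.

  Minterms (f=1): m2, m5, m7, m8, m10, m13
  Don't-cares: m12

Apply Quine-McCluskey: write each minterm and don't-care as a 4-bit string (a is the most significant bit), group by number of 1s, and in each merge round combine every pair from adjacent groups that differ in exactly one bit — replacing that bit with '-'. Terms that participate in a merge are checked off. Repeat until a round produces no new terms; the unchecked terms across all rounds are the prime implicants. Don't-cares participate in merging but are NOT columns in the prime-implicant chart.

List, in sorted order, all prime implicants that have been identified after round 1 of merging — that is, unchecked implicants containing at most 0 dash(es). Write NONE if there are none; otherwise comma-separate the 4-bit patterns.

[col 0] 0010*, 0101*, 0111*, 1000*, 1010*, 1100*, 1101*
[col 1] -010, -101, 01-1, 1-00, 10-0, 110-
Prime implicants: -010, -101, 01-1, 1-00, 10-0, 110-

NONE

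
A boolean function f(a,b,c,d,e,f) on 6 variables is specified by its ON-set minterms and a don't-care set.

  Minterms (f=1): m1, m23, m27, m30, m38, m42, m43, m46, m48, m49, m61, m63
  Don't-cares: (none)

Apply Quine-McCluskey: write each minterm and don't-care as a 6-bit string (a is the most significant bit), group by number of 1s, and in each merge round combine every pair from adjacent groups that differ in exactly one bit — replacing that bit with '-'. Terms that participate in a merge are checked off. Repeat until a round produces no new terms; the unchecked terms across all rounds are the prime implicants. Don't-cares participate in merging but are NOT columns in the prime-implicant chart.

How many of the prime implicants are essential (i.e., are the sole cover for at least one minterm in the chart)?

Round 0: 000001 010111 011011 011110 100110✓ 101010✓ 101011✓ 101110✓ 110000✓ 110001✓ 111101✓ 111111✓
Round 1: 10-110 101-10 10101- 11000- 1111-1
PIs = {000001, 010111, 011011, 011110, 10-110, 101-10, 10101-, 11000-, 1111-1}
Coverage chart:
  m1: 000001 ←essential
  m23: 010111 ←essential
  m27: 011011 ←essential
  m30: 011110 ←essential
  m38: 10-110 ←essential
  m42: 101-10,10101-
  m43: 10101- ←essential
  m46: 10-110,101-10
  m48: 11000- ←essential
  m49: 11000- ←essential
  m61: 1111-1 ←essential
  m63: 1111-1 ←essential
Essential: 000001, 010111, 011011, 011110, 10-110, 10101-, 11000-, 1111-1

8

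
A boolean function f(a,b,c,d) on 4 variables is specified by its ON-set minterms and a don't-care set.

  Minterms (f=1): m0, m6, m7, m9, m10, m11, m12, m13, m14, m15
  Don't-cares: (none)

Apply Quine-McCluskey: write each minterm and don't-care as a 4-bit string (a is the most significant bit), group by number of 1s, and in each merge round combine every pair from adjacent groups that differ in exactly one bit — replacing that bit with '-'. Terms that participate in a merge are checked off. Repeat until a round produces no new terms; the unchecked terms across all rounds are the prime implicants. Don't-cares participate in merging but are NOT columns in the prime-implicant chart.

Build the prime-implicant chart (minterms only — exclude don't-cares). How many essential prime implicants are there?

Round 0: 0000 0110✓ 0111✓ 1001✓ 1010✓ 1011✓ 1100✓ 1101✓ 1110✓ 1111✓
Round 1: -110✓ -111✓ 011-✓ 1-01✓ 1-10✓ 1-11✓ 10-1✓ 101-✓ 11-0✓ 11-1✓ 110-✓ 111-✓
Round 2: -11- 1--1 1-1- 11--
PIs = {-11-, 0000, 1--1, 1-1-, 11--}
Coverage chart:
  m0: 0000 ←essential
  m6: -11- ←essential
  m7: -11- ←essential
  m9: 1--1 ←essential
  m10: 1-1- ←essential
  m11: 1--1,1-1-
  m12: 11-- ←essential
  m13: 1--1,11--
  m14: -11-,1-1-,11--
  m15: -11-,1--1,1-1-,11--
Essential: -11-, 0000, 1--1, 1-1-, 11--

5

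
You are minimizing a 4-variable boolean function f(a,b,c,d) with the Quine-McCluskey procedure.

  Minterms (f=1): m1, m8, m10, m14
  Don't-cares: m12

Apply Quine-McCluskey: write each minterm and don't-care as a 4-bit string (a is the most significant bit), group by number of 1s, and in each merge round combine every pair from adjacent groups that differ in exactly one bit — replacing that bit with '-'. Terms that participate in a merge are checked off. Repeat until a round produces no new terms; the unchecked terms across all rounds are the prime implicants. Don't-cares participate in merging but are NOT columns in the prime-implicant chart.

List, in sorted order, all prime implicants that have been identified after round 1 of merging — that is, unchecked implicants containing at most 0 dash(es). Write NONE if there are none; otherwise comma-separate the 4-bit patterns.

0001

size-2^0 implicants → 0001  1000(✓)  1010(✓)  1100(✓)  1110(✓)
size-2^1 implicants → 1-00(✓)  1-10(✓)  10-0(✓)  11-0(✓)
size-2^2 implicants → 1--0
Unchecked terms (primes): 0001, 1--0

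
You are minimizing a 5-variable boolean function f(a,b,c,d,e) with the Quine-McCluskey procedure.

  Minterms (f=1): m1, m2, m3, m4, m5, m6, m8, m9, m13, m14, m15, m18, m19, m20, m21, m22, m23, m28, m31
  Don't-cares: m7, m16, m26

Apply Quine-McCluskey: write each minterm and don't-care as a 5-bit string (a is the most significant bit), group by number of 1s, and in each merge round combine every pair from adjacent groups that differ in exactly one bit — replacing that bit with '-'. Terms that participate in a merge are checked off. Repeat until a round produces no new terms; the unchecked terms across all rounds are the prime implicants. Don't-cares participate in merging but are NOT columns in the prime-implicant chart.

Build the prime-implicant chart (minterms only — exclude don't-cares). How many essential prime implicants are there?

Round 0: 00001✓ 00010✓ 00011✓ 00100✓ 00101✓ 00110✓ 00111✓ 01000✓ 01001✓ 01101✓ 01110✓ 01111✓ 10000✓ 10010✓ 10011✓ 10100✓ 10101✓ 10110✓ 10111✓ 11010✓ 11100✓ 11111✓
Round 1: -0010✓ -0011✓ -0100✓ -0101✓ -0110✓ -0111✓ -1111✓ 0-001✓ 0-101✓ 0-110✓ 0-111✓ 00-01✓ 00-10✓ 00-11✓ 000-1✓ 0001-✓ 001-0✓ 001-1✓ 0010-✓ 0011-✓ 01-01✓ 0100- 011-1✓ 0111-✓ 1-010 1-100 1-111✓ 10-00✓ 10-10✓ 10-11✓ 100-0✓ 1001-✓ 101-0✓ 101-1✓ 1010-✓ 1011-✓
Round 2: --111 -0-10✓ -0-11✓ -001-✓ -01-0✓ -01-1✓ -010-✓ -011-✓ 0--01 0-1-1 0-11- 00--1 00-1-✓ 001--✓ 10--0 10-1-✓ 101--✓
Round 3: -0-1- -01--
PIs = {--111, -0-1-, -01--, 0--01, 0-1-1, 0-11-, 00--1, 0100-, 1-010, 1-100, 10--0}
Coverage chart:
  m1: 0--01,00--1
  m2: -0-1- ←essential
  m3: -0-1-,00--1
  m4: -01-- ←essential
  m5: -01--,0--01,0-1-1,00--1
  m6: -0-1-,-01--,0-11-
  m8: 0100- ←essential
  m9: 0--01,0100-
  m13: 0--01,0-1-1
  m14: 0-11- ←essential
  m15: --111,0-1-1,0-11-
  m18: -0-1-,1-010,10--0
  m19: -0-1- ←essential
  m20: -01--,1-100,10--0
  m21: -01-- ←essential
  m22: -0-1-,-01--,10--0
  m23: --111,-0-1-,-01--
  m28: 1-100 ←essential
  m31: --111 ←essential
Essential: --111, -0-1-, -01--, 0-11-, 0100-, 1-100

6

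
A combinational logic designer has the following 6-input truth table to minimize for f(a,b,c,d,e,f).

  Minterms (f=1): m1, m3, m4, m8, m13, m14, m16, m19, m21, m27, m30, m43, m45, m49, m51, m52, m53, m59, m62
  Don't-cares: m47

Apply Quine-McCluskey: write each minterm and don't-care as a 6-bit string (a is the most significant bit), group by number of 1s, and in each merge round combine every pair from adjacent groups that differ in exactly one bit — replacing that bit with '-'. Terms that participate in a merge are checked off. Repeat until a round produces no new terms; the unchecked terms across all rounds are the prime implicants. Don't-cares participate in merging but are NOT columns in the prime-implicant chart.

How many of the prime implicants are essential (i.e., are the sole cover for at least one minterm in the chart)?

10

[col 0] 000001*, 000011*, 000100, 001000, 001101*, 001110*, 010000, 010011*, 010101*, 011011*, 011110*, 101011*, 101101*, 101111*, 110001*, 110011*, 110100*, 110101*, 111011*, 111110*
[col 1] -01101, -10011*, -10101, -11011*, -11110, 0-0011, 0-1110, 0000-1, 01-011*, 1-1011, 101-11, 1011-1, 11-011*, 110-01, 1100-1, 11010-
[col 2] -1-011
Prime implicants: -01101, -1-011, -10101, -11110, 0-0011, 0-1110, 0000-1, 000100, 001000, 010000, 1-1011, 101-11, 1011-1, 110-01, 1100-1, 11010-
PI chart (minterm → PIs covering it):
  1 | 0000-1  (sole → essential)
  3 | 0-0011,0000-1
  4 | 000100  (sole → essential)
  8 | 001000  (sole → essential)
  13 | -01101  (sole → essential)
  14 | 0-1110  (sole → essential)
  16 | 010000  (sole → essential)
  19 | -1-011,0-0011
  21 | -10101  (sole → essential)
  27 | -1-011  (sole → essential)
  30 | -11110,0-1110
  43 | 1-1011,101-11
  45 | -01101,1011-1
  49 | 110-01,1100-1
  51 | -1-011,1100-1
  52 | 11010-  (sole → essential)
  53 | -10101,110-01,11010-
  59 | -1-011,1-1011
  62 | -11110  (sole → essential)
Essential prime implicants: -01101, -1-011, -10101, -11110, 0-1110, 0000-1, 000100, 001000, 010000, 11010-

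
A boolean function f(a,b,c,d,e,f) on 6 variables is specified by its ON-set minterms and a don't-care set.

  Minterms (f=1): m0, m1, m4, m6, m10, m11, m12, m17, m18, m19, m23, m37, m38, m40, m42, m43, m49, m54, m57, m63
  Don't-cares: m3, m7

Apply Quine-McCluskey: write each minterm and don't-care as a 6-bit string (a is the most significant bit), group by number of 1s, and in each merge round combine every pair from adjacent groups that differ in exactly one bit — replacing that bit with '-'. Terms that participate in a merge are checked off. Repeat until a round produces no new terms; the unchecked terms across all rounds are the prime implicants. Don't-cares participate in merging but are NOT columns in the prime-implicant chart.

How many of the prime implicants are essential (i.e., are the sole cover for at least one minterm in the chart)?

size-2^0 implicants → 000000(✓)  000001(✓)  000011(✓)  000100(✓)  000110(✓)  000111(✓)  001010(✓)  001011(✓)  001100(✓)  010001(✓)  010010(✓)  010011(✓)  010111(✓)  100101  100110(✓)  101000(✓)  101010(✓)  101011(✓)  110001(✓)  110110(✓)  111001(✓)  111111
size-2^1 implicants → -00110  -01010(✓)  -01011(✓)  -10001  0-0001(✓)  0-0011(✓)  0-0111(✓)  00-011  00-100  000-00  000-11(✓)  0000-1(✓)  00000-  0001-0  00011-  00101-(✓)  010-11(✓)  0100-1(✓)  01001-  1-0110  1010-0  10101-(✓)  11-001
size-2^2 implicants → -0101-  0-0-11  0-00-1
Unchecked terms (primes): -00110, -0101-, -10001, 0-0-11, 0-00-1, 00-011, 00-100, 000-00, 00000-, 0001-0, 00011-, 01001-, 1-0110, 100101, 1010-0, 11-001, 111111
Minterm coverage:
  m0 ⊆ 000-00,00000-
  m1 ⊆ 0-00-1,00000-
  m4 ⊆ 00-100,000-00,0001-0
  m6 ⊆ -00110,0001-0,00011-
  m10 ⊆ -0101- [E]
  m11 ⊆ -0101-,00-011
  m12 ⊆ 00-100 [E]
  m17 ⊆ -10001,0-00-1
  m18 ⊆ 01001- [E]
  m19 ⊆ 0-0-11,0-00-1,01001-
  m23 ⊆ 0-0-11 [E]
  m37 ⊆ 100101 [E]
  m38 ⊆ -00110,1-0110
  m40 ⊆ 1010-0 [E]
  m42 ⊆ -0101-,1010-0
  m43 ⊆ -0101- [E]
  m49 ⊆ -10001,11-001
  m54 ⊆ 1-0110 [E]
  m57 ⊆ 11-001 [E]
  m63 ⊆ 111111 [E]
E = {-0101-, 0-0-11, 00-100, 01001-, 1-0110, 100101, 1010-0, 11-001, 111111}

9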